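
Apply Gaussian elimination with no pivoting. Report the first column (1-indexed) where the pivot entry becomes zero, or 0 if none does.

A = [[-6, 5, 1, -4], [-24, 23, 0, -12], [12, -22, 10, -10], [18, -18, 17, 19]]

first zero-pivot column = 0

Naive forward elimination:
R2 <- R2 - (4)*R1:  [  0   3  -4   4 ]
R3 <- R3 - (-2)*R1:  [   0  -12   12  -18 ]
R4 <- R4 - (-3)*R1:  [  0  -3  20   7 ]
R3 <- R3 - (-4)*R2:  [  0   0  -4  -2 ]
R4 <- R4 - (-1)*R2:  [  0   0  16  11 ]
R4 <- R4 - (-4)*R3:  [ 0  0  0  3 ]
All pivots nonzero; naive elimination completes without hitting a zero pivot.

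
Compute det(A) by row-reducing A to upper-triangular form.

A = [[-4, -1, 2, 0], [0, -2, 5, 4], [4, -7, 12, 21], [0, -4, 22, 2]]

det(A) = -192

Forward elimination:
R3 <- R3 - (-1)*R1:  [  0  -8  14  21 ]
R3 <- R3 - (4)*R2:  [  0   0  -6   5 ]
R4 <- R4 - (2)*R2:  [  0   0  12  -6 ]
R4 <- R4 - (-2)*R3:  [ 0  0  0  4 ]
Upper-triangular form:
[ -4  -1   2  0 ]
[  0  -2   5  4 ]
[  0   0  -6  5 ]
[  0   0   0  4 ]
det(A) = (-1)^0 * (-4) * (-2) * (-6) * (4) = -192  (0 row swaps -> sign +1)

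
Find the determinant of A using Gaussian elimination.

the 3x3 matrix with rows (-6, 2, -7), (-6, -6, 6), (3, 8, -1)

det(A) = 486

Forward elimination:
R2 <- R2 - (1)*R1:  [  0  -8  13 ]
R3 <- R3 - (-1/2)*R1:  [    0     9  -9/2 ]
R3 <- R3 - (-9/8)*R2:  [    0     0  81/8 ]
Upper-triangular form:
[ -6   2    -7 ]
[  0  -8    13 ]
[  0   0  81/8 ]
det(A) = (-1)^0 * (-6) * (-8) * (81/8) = 486  (0 row swaps -> sign +1)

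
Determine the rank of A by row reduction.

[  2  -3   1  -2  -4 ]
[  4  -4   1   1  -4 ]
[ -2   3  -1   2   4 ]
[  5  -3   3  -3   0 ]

Row reduction:
R2 <- R2 - (2)*R1:  [  0   2  -1   5   4 ]
R3 <- R3 - (-1)*R1:  [ 0  0  0  0  0 ]
R4 <- R4 - (5/2)*R1:  [   0  9/2  1/2    2   10 ]
R4 <- R4 - (9/4)*R2:  [     0      0   11/4  -37/4      1 ]
R3 <-> R4   (pivot in column 3 was zero)
[ 2  -3     1     -2  -4 ]
[ 0   2    -1      5   4 ]
[ 0   0  11/4  -37/4   1 ]
[ 0   0     0      0   0 ]
Row echelon form:
[ 2  -3     1     -2  -4 ]
[ 0   2    -1      5   4 ]
[ 0   0  11/4  -37/4   1 ]
[ 0   0     0      0   0 ]
Nonzero rows / pivot columns: 3

rank(A) = 3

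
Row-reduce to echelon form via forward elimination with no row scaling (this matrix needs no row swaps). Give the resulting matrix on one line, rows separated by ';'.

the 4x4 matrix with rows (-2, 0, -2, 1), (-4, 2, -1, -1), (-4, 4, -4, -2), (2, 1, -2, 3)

Forward elimination:
R2 <- R2 - (2)*R1:  [  0   2   3  -3 ]
R3 <- R3 - (2)*R1:  [  0   4   0  -4 ]
R4 <- R4 - (-1)*R1:  [  0   1  -4   4 ]
R3 <- R3 - (2)*R2:  [  0   0  -6   2 ]
R4 <- R4 - (1/2)*R2:  [     0      0  -11/2   11/2 ]
R4 <- R4 - (11/12)*R3:  [    0     0     0  11/3 ]
Row echelon form:
[ -2  0  -2     1 ]
[  0  2   3    -3 ]
[  0  0  -6     2 ]
[  0  0   0  11/3 ]

REF = [-2 0 -2 1; 0 2 3 -3; 0 0 -6 2; 0 0 0 11/3]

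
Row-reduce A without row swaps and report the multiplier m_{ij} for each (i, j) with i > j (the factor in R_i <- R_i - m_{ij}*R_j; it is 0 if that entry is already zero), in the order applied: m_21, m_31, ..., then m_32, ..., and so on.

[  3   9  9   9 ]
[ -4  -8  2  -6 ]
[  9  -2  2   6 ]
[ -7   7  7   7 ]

multipliers: -4/3, 3, -7/3, -29/4, 7, -140/153

Forward elimination:
R2 <- R2 - (-4/3)*R1:  [  0   4  14   6 ]
R3 <- R3 - (3)*R1:  [   0  -29  -25  -21 ]
R4 <- R4 - (-7/3)*R1:  [  0  28  28  28 ]
R3 <- R3 - (-29/4)*R2:  [     0      0  153/2   45/2 ]
R4 <- R4 - (7)*R2:  [   0    0  -70  -14 ]
R4 <- R4 - (-140/153)*R3:  [      0       0       0  112/17 ]
Multipliers (in order of application): m_{21} = -4/3, m_{31} = 3, m_{41} = -7/3, m_{32} = -29/4, m_{42} = 7, m_{43} = -140/153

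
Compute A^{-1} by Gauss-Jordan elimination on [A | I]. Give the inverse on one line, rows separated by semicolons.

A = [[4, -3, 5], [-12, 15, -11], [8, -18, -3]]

inverse = [81/40 33/40 7/20; 31/30 13/30 2/15; -4/5 -2/5 -1/5]

Gauss-Jordan on [A | I]:
R1 <- (1/4)*R1:  [    1  -3/4   5/4  |   1/4     0     0 ]
R2 <- R2 - (-12)*R1:  [ 0  6  4  |  3  1  0 ]
R3 <- R3 - (8)*R1:  [   0  -12  -13  |   -2    0    1 ]
R2 <- (1/6)*R2:  [   0    1  2/3  |  1/2  1/6    0 ]
R1 <- R1 - (-3/4)*R2:  [   1    0  7/4  |  5/8  1/8    0 ]
R3 <- R3 - (-12)*R2:  [  0   0  -5  |   4   2   1 ]
R3 <- (1/-5)*R3:  [    0     0     1  |  -4/5  -2/5  -1/5 ]
R1 <- R1 - (7/4)*R3:  [     1      0      0  |  81/40  33/40   7/20 ]
R2 <- R2 - (2/3)*R3:  [     0      1      0  |  31/30  13/30   2/15 ]
Right block of [I | A^{-1}] is the inverse:
[ 81/40  33/40  7/20 ]
[ 31/30  13/30  2/15 ]
[  -4/5   -2/5  -1/5 ]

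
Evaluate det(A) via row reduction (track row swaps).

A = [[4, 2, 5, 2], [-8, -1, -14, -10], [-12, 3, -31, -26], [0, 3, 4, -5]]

det(A) = 144

Forward elimination:
R2 <- R2 - (-2)*R1:  [  0   3  -4  -6 ]
R3 <- R3 - (-3)*R1:  [   0    9  -16  -20 ]
R3 <- R3 - (3)*R2:  [  0   0  -4  -2 ]
R4 <- R4 - (1)*R2:  [ 0  0  8  1 ]
R4 <- R4 - (-2)*R3:  [  0   0   0  -3 ]
Upper-triangular form:
[ 4  2   5   2 ]
[ 0  3  -4  -6 ]
[ 0  0  -4  -2 ]
[ 0  0   0  -3 ]
det(A) = (-1)^0 * (4) * (3) * (-4) * (-3) = 144  (0 row swaps -> sign +1)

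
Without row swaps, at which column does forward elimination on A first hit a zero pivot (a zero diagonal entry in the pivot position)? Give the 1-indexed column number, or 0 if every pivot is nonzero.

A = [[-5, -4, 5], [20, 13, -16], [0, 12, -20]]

Naive forward elimination:
R2 <- R2 - (-4)*R1:  [  0  -3   4 ]
R3 <- R3 - (-4)*R2:  [  0   0  -4 ]
All pivots nonzero; naive elimination completes without hitting a zero pivot.

first zero-pivot column = 0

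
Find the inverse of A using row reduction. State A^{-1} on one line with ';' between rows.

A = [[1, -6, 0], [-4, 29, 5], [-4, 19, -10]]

inverse = [77/5 12/5 6/5; 12/5 2/5 1/5; -8/5 -1/5 -1/5]

Gauss-Jordan on [A | I]:
R2 <- R2 - (-4)*R1:  [ 0  5  5  |  4  1  0 ]
R3 <- R3 - (-4)*R1:  [   0   -5  -10  |    4    0    1 ]
R2 <- (1/5)*R2:  [   0    1    1  |  4/5  1/5    0 ]
R1 <- R1 - (-6)*R2:  [    1     0     6  |  29/5   6/5     0 ]
R3 <- R3 - (-5)*R2:  [  0   0  -5  |   8   1   1 ]
R3 <- (1/-5)*R3:  [    0     0     1  |  -8/5  -1/5  -1/5 ]
R1 <- R1 - (6)*R3:  [    1     0     0  |  77/5  12/5   6/5 ]
R2 <- R2 - (1)*R3:  [    0     1     0  |  12/5   2/5   1/5 ]
Right block of [I | A^{-1}] is the inverse:
[ 77/5  12/5   6/5 ]
[ 12/5   2/5   1/5 ]
[ -8/5  -1/5  -1/5 ]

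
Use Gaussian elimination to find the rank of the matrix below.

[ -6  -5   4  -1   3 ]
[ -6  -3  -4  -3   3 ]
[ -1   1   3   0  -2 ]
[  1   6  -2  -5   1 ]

Row reduction:
R2 <- R2 - (1)*R1:  [  0   2  -8  -2   0 ]
R3 <- R3 - (1/6)*R1:  [    0  11/6   7/3   1/6  -5/2 ]
R4 <- R4 - (-1/6)*R1:  [     0   31/6   -4/3  -31/6    3/2 ]
R3 <- R3 - (11/12)*R2:  [    0     0  29/3     2  -5/2 ]
R4 <- R4 - (31/12)*R2:  [    0     0  58/3     0   3/2 ]
R4 <- R4 - (2)*R3:  [    0     0     0    -4  13/2 ]
Row echelon form:
[ -6  -5     4  -1     3 ]
[  0   2    -8  -2     0 ]
[  0   0  29/3   2  -5/2 ]
[  0   0     0  -4  13/2 ]
Nonzero rows / pivot columns: 4

rank(A) = 4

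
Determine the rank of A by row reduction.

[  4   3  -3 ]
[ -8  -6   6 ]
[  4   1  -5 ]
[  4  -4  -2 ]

rank(A) = 3

Row reduction:
R2 <- R2 - (-2)*R1:  [ 0  0  0 ]
R3 <- R3 - (1)*R1:  [  0  -2  -2 ]
R4 <- R4 - (1)*R1:  [  0  -7   1 ]
R2 <-> R3   (pivot in column 2 was zero)
[ 4   3  -3 ]
[ 0  -2  -2 ]
[ 0   0   0 ]
[ 0  -7   1 ]
R4 <- R4 - (7/2)*R2:  [ 0  0  8 ]
R3 <-> R4   (pivot in column 3 was zero)
[ 4   3  -3 ]
[ 0  -2  -2 ]
[ 0   0   8 ]
[ 0   0   0 ]
Row echelon form:
[ 4   3  -3 ]
[ 0  -2  -2 ]
[ 0   0   8 ]
[ 0   0   0 ]
Nonzero rows / pivot columns: 3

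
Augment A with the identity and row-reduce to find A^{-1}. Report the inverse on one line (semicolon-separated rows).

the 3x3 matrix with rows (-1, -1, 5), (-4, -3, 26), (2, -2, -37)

Gauss-Jordan on [A | I]:
R1 <- (1/-1)*R1:  [  1   1  -5  |  -1   0   0 ]
R2 <- R2 - (-4)*R1:  [  0   1   6  |  -4   1   0 ]
R3 <- R3 - (2)*R1:  [   0   -4  -27  |    2    0    1 ]
R1 <- R1 - (1)*R2:  [   1    0  -11  |    3   -1    0 ]
R3 <- R3 - (-4)*R2:  [   0    0   -3  |  -14    4    1 ]
R3 <- (1/-3)*R3:  [    0     0     1  |  14/3  -4/3  -1/3 ]
R1 <- R1 - (-11)*R3:  [     1      0      0  |  163/3  -47/3  -11/3 ]
R2 <- R2 - (6)*R3:  [   0    1    0  |  -32    9    2 ]
Right block of [I | A^{-1}] is the inverse:
[ 163/3  -47/3  -11/3 ]
[   -32      9      2 ]
[  14/3   -4/3   -1/3 ]

inverse = [163/3 -47/3 -11/3; -32 9 2; 14/3 -4/3 -1/3]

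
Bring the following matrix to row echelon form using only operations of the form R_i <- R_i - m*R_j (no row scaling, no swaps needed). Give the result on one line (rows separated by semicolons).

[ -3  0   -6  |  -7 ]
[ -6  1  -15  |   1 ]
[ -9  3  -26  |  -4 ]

REF = [-3 0 -6 -7; 0 1 -3 15; 0 0 1 -28]

Forward elimination:
R2 <- R2 - (2)*R1:  [  0   1  -3  15 ]
R3 <- R3 - (3)*R1:  [  0   3  -8  17 ]
R3 <- R3 - (3)*R2:  [   0    0    1  -28 ]
Row echelon form:
[ -3  0  -6  |   -7 ]
[  0  1  -3  |   15 ]
[  0  0   1  |  -28 ]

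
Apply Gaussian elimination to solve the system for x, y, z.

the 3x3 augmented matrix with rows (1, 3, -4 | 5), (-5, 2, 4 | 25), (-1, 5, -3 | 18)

(-5, 2, -1)

Forward elimination on [A|b]:
R2 <- R2 - (-5)*R1:  [   0   17  -16   50 ]
R3 <- R3 - (-1)*R1:  [  0   8  -7  23 ]
R3 <- R3 - (8/17)*R2:  [     0      0   9/17  -9/17 ]
Row echelon form:
[ 1   3    -4  |      5 ]
[ 0  17   -16  |     50 ]
[ 0   0  9/17  |  -9/17 ]
Back-substitution:
z = (-9/17) / (9/17) = -1
y = (50 - (-16)*(-1)) / 17 = 2
x = (5 - (3)*(2) - (-4)*(-1)) / 1 = -5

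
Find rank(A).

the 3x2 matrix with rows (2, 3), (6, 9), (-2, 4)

Row reduction:
R2 <- R2 - (3)*R1:  [ 0  0 ]
R3 <- R3 - (-1)*R1:  [ 0  7 ]
R2 <-> R3   (pivot in column 2 was zero)
[ 2  3 ]
[ 0  7 ]
[ 0  0 ]
Row echelon form:
[ 2  3 ]
[ 0  7 ]
[ 0  0 ]
Nonzero rows / pivot columns: 2

rank(A) = 2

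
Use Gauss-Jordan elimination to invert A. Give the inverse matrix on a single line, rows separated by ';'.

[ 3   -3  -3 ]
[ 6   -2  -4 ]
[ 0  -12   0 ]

Gauss-Jordan on [A | I]:
R1 <- (1/3)*R1:  [   1   -1   -1  |  1/3    0    0 ]
R2 <- R2 - (6)*R1:  [  0   4   2  |  -2   1   0 ]
R2 <- (1/4)*R2:  [    0     1   1/2  |  -1/2   1/4     0 ]
R1 <- R1 - (-1)*R2:  [    1     0  -1/2  |  -1/6   1/4     0 ]
R3 <- R3 - (-12)*R2:  [  0   0   6  |  -6   3   1 ]
R3 <- (1/6)*R3:  [   0    0    1  |   -1  1/2  1/6 ]
R1 <- R1 - (-1/2)*R3:  [    1     0     0  |  -2/3   1/2  1/12 ]
R2 <- R2 - (1/2)*R3:  [     0      1      0  |      0      0  -1/12 ]
Right block of [I | A^{-1}] is the inverse:
[ -2/3  1/2   1/12 ]
[    0    0  -1/12 ]
[   -1  1/2    1/6 ]

inverse = [-2/3 1/2 1/12; 0 0 -1/12; -1 1/2 1/6]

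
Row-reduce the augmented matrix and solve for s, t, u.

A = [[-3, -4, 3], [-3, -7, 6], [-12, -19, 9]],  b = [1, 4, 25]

(2, -4, -3)

Forward elimination on [A|b]:
R2 <- R2 - (1)*R1:  [  0  -3   3   3 ]
R3 <- R3 - (4)*R1:  [  0  -3  -3  21 ]
R3 <- R3 - (1)*R2:  [  0   0  -6  18 ]
Row echelon form:
[ -3  -4   3  |   1 ]
[  0  -3   3  |   3 ]
[  0   0  -6  |  18 ]
Back-substitution:
u = (18) / -6 = -3
t = (3 - (3)*(-3)) / -3 = -4
s = (1 - (-4)*(-4) - (3)*(-3)) / -3 = 2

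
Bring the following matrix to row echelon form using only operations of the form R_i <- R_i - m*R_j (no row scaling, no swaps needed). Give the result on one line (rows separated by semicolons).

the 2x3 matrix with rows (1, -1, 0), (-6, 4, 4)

REF = [1 -1 0; 0 -2 4]

Forward elimination:
R2 <- R2 - (-6)*R1:  [  0  -2   4 ]
Row echelon form:
[ 1  -1  0 ]
[ 0  -2  4 ]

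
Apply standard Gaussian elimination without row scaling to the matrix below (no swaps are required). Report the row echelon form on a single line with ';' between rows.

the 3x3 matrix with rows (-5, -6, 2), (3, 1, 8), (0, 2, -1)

Forward elimination:
R2 <- R2 - (-3/5)*R1:  [     0  -13/5   46/5 ]
R3 <- R3 - (-10/13)*R2:  [     0      0  79/13 ]
Row echelon form:
[ -5     -6      2 ]
[  0  -13/5   46/5 ]
[  0      0  79/13 ]

REF = [-5 -6 2; 0 -13/5 46/5; 0 0 79/13]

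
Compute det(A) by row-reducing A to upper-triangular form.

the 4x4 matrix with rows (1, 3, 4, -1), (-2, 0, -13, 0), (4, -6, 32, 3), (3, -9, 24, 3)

Forward elimination:
R2 <- R2 - (-2)*R1:  [  0   6  -5  -2 ]
R3 <- R3 - (4)*R1:  [   0  -18   16    7 ]
R4 <- R4 - (3)*R1:  [   0  -18   12    6 ]
R3 <- R3 - (-3)*R2:  [ 0  0  1  1 ]
R4 <- R4 - (-3)*R2:  [  0   0  -3   0 ]
R4 <- R4 - (-3)*R3:  [ 0  0  0  3 ]
Upper-triangular form:
[ 1  3   4  -1 ]
[ 0  6  -5  -2 ]
[ 0  0   1   1 ]
[ 0  0   0   3 ]
det(A) = (-1)^0 * (1) * (6) * (1) * (3) = 18  (0 row swaps -> sign +1)

det(A) = 18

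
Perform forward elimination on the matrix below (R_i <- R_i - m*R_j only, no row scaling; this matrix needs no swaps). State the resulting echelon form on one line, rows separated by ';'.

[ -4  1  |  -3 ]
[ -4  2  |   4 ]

REF = [-4 1 -3; 0 1 7]

Forward elimination:
R2 <- R2 - (1)*R1:  [ 0  1  7 ]
Row echelon form:
[ -4  1  |  -3 ]
[  0  1  |   7 ]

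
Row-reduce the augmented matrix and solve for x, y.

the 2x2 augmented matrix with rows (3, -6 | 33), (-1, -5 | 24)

(1, -5)

Forward elimination on [A|b]:
R2 <- R2 - (-1/3)*R1:  [  0  -7  35 ]
Row echelon form:
[ 3  -6  |  33 ]
[ 0  -7  |  35 ]
Back-substitution:
y = (35) / -7 = -5
x = (33 - (-6)*(-5)) / 3 = 1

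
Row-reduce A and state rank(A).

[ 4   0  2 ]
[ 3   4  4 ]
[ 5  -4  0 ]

rank(A) = 2

Row reduction:
R2 <- R2 - (3/4)*R1:  [   0    4  5/2 ]
R3 <- R3 - (5/4)*R1:  [    0    -4  -5/2 ]
R3 <- R3 - (-1)*R2:  [ 0  0  0 ]
Row echelon form:
[ 4  0    2 ]
[ 0  4  5/2 ]
[ 0  0    0 ]
Nonzero rows / pivot columns: 2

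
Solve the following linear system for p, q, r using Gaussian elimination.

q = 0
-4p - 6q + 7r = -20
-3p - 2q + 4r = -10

(-2, 0, -4)

Forward elimination on [A|b]:
R1 <-> R2   (pivot in column 1 was zero)
[ -4  -6  7  -20 ]
[  0   1  0    0 ]
[ -3  -2  4  -10 ]
R3 <- R3 - (3/4)*R1:  [    0   5/2  -5/4     5 ]
R3 <- R3 - (5/2)*R2:  [    0     0  -5/4     5 ]
Row echelon form:
[ -4  -6     7  |  -20 ]
[  0   1     0  |    0 ]
[  0   0  -5/4  |    5 ]
Back-substitution:
r = (5) / (-5/4) = -4
q = (0) / 1 = 0
p = (-20 - (-6)*(0) - (7)*(-4)) / -4 = -2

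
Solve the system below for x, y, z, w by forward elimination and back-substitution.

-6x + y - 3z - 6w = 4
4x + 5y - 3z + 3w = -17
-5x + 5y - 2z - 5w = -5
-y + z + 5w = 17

(-4, -2, 0, 3)

Forward elimination on [A|b]:
R2 <- R2 - (-2/3)*R1:  [     0   17/3     -5     -1  -43/3 ]
R3 <- R3 - (5/6)*R1:  [     0   25/6    1/2      0  -25/3 ]
R3 <- R3 - (25/34)*R2:  [     0      0  71/17  25/34  75/34 ]
R4 <- R4 - (-3/17)*R2:  [      0       0    2/17   82/17  246/17 ]
R4 <- R4 - (2/71)*R3:  [       0        0        0   341/71  1023/71 ]
Row echelon form:
[ -6     1     -3      -6  |        4 ]
[  0  17/3     -5      -1  |    -43/3 ]
[  0     0  71/17   25/34  |    75/34 ]
[  0     0      0  341/71  |  1023/71 ]
Back-substitution:
w = (1023/71) / (341/71) = 3
z = (75/34 - (25/34)*(3)) / (71/17) = 0
y = (-43/3 - (-5)*(0) - (-1)*(3)) / (17/3) = -2
x = (4 - (1)*(-2) - (-3)*(0) - (-6)*(3)) / -6 = -4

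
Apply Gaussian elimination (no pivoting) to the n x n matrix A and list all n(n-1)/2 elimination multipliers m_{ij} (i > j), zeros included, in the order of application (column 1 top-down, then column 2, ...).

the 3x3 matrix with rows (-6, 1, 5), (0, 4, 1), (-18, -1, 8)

Forward elimination:
R2: entry in column 1 is already 0 -> m_{21} = 0 (no row operation needed)
R3 <- R3 - (3)*R1:  [  0  -4  -7 ]
R3 <- R3 - (-1)*R2:  [  0   0  -6 ]
Multipliers (in order of application): m_{21} = 0, m_{31} = 3, m_{32} = -1

multipliers: 0, 3, -1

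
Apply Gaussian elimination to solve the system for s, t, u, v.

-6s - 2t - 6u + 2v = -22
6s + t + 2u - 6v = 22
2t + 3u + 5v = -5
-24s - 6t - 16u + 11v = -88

Forward elimination on [A|b]:
R2 <- R2 - (-1)*R1:  [  0  -1  -4  -4   0 ]
R4 <- R4 - (4)*R1:  [ 0  2  8  3  0 ]
R3 <- R3 - (-2)*R2:  [  0   0  -5  -3  -5 ]
R4 <- R4 - (-2)*R2:  [  0   0   0  -5   0 ]
Row echelon form:
[ -6  -2  -6   2  |  -22 ]
[  0  -1  -4  -4  |    0 ]
[  0   0  -5  -3  |   -5 ]
[  0   0   0  -5  |    0 ]
Back-substitution:
v = (0) / -5 = 0
u = (-5 - (-3)*(0)) / -5 = 1
t = (0 - (-4)*(1) - (-4)*(0)) / -1 = -4
s = (-22 - (-2)*(-4) - (-6)*(1) - (2)*(0)) / -6 = 4

(4, -4, 1, 0)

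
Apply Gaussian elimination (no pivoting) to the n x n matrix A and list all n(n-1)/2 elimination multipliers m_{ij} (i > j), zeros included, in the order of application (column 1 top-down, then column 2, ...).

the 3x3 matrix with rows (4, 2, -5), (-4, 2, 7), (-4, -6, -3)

multipliers: -1, -1, -1

Forward elimination:
R2 <- R2 - (-1)*R1:  [ 0  4  2 ]
R3 <- R3 - (-1)*R1:  [  0  -4  -8 ]
R3 <- R3 - (-1)*R2:  [  0   0  -6 ]
Multipliers (in order of application): m_{21} = -1, m_{31} = -1, m_{32} = -1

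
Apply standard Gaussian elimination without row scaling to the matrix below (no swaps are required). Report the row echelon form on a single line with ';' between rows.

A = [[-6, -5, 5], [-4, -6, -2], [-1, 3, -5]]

REF = [-6 -5 5; 0 -8/3 -16/3; 0 0 -27/2]

Forward elimination:
R2 <- R2 - (2/3)*R1:  [     0   -8/3  -16/3 ]
R3 <- R3 - (1/6)*R1:  [     0   23/6  -35/6 ]
R3 <- R3 - (-23/16)*R2:  [     0      0  -27/2 ]
Row echelon form:
[ -6    -5      5 ]
[  0  -8/3  -16/3 ]
[  0     0  -27/2 ]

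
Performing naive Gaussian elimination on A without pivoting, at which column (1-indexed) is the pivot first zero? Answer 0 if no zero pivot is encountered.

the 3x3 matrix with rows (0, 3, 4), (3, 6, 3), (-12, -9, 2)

Naive forward elimination:
Pivot entry (1,1) is zero but row 2 has 3 in column 1 -> naive elimination stops; a row interchange (e.g. R1 <-> R2) would be required here.

first zero-pivot column = 1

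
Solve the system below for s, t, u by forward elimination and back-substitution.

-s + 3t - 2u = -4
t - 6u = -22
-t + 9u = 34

Forward elimination on [A|b]:
R3 <- R3 - (-1)*R2:  [  0   0   3  12 ]
Row echelon form:
[ -1  3  -2  |   -4 ]
[  0  1  -6  |  -22 ]
[  0  0   3  |   12 ]
Back-substitution:
u = (12) / 3 = 4
t = (-22 - (-6)*(4)) / 1 = 2
s = (-4 - (3)*(2) - (-2)*(4)) / -1 = 2

(2, 2, 4)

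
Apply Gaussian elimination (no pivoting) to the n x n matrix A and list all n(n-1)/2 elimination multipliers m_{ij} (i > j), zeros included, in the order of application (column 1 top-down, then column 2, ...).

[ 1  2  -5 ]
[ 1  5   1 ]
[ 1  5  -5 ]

Forward elimination:
R2 <- R2 - (1)*R1:  [ 0  3  6 ]
R3 <- R3 - (1)*R1:  [ 0  3  0 ]
R3 <- R3 - (1)*R2:  [  0   0  -6 ]
Multipliers (in order of application): m_{21} = 1, m_{31} = 1, m_{32} = 1

multipliers: 1, 1, 1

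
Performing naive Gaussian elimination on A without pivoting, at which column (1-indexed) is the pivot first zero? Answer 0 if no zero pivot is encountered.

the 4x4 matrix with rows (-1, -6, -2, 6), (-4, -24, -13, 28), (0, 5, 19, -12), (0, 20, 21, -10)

first zero-pivot column = 2

Naive forward elimination:
R2 <- R2 - (4)*R1:  [  0   0  -5   4 ]
Matrix at this point:
[ -1  -6  -2    6 ]
[  0   0  -5    4 ]
[  0   5  19  -12 ]
[  0  20  21  -10 ]
Pivot entry (2,2) is zero but row 3 has 5 in column 2 -> naive elimination stops; a row interchange (e.g. R2 <-> R3) would be required here.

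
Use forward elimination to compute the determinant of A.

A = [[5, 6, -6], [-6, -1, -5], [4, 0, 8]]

Forward elimination:
R2 <- R2 - (-6/5)*R1:  [     0   31/5  -61/5 ]
R3 <- R3 - (4/5)*R1:  [     0  -24/5   64/5 ]
R3 <- R3 - (-24/31)*R2:  [      0       0  104/31 ]
Upper-triangular form:
[ 5     6      -6 ]
[ 0  31/5   -61/5 ]
[ 0     0  104/31 ]
det(A) = (-1)^0 * (5) * (31/5) * (104/31) = 104  (0 row swaps -> sign +1)

det(A) = 104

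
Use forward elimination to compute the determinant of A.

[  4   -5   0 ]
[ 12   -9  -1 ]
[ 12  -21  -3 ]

det(A) = -96

Forward elimination:
R2 <- R2 - (3)*R1:  [  0   6  -1 ]
R3 <- R3 - (3)*R1:  [  0  -6  -3 ]
R3 <- R3 - (-1)*R2:  [  0   0  -4 ]
Upper-triangular form:
[ 4  -5   0 ]
[ 0   6  -1 ]
[ 0   0  -4 ]
det(A) = (-1)^0 * (4) * (6) * (-4) = -96  (0 row swaps -> sign +1)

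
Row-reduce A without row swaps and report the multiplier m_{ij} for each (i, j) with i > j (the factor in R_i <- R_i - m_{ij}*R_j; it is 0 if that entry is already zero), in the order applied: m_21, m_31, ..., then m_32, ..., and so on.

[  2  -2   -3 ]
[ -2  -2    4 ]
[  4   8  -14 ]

multipliers: -1, 2, -3

Forward elimination:
R2 <- R2 - (-1)*R1:  [  0  -4   1 ]
R3 <- R3 - (2)*R1:  [  0  12  -8 ]
R3 <- R3 - (-3)*R2:  [  0   0  -5 ]
Multipliers (in order of application): m_{21} = -1, m_{31} = 2, m_{32} = -3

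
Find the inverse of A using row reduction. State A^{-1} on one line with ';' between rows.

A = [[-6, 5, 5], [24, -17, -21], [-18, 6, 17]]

Gauss-Jordan on [A | I]:
R1 <- (1/-6)*R1:  [    1  -5/6  -5/6  |  -1/6     0     0 ]
R2 <- R2 - (24)*R1:  [  0   3  -1  |   4   1   0 ]
R3 <- R3 - (-18)*R1:  [  0  -9   2  |  -3   0   1 ]
R2 <- (1/3)*R2:  [    0     1  -1/3  |   4/3   1/3     0 ]
R1 <- R1 - (-5/6)*R2:  [     1      0  -10/9  |  17/18   5/18      0 ]
R3 <- R3 - (-9)*R2:  [  0   0  -1  |   9   3   1 ]
R3 <- (1/-1)*R3:  [  0   0   1  |  -9  -3  -1 ]
R1 <- R1 - (-10/9)*R3:  [       1        0        0  |  -163/18   -55/18    -10/9 ]
R2 <- R2 - (-1/3)*R3:  [    0     1     0  |  -5/3  -2/3  -1/3 ]
Right block of [I | A^{-1}] is the inverse:
[ -163/18  -55/18  -10/9 ]
[    -5/3    -2/3   -1/3 ]
[      -9      -3     -1 ]

inverse = [-163/18 -55/18 -10/9; -5/3 -2/3 -1/3; -9 -3 -1]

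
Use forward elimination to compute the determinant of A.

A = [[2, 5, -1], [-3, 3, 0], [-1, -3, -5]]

Forward elimination:
R2 <- R2 - (-3/2)*R1:  [    0  21/2  -3/2 ]
R3 <- R3 - (-1/2)*R1:  [     0   -1/2  -11/2 ]
R3 <- R3 - (-1/21)*R2:  [     0      0  -39/7 ]
Upper-triangular form:
[ 2     5     -1 ]
[ 0  21/2   -3/2 ]
[ 0     0  -39/7 ]
det(A) = (-1)^0 * (2) * (21/2) * (-39/7) = -117  (0 row swaps -> sign +1)

det(A) = -117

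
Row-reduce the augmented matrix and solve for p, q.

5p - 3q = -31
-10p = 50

(-5, 2)

Forward elimination on [A|b]:
R2 <- R2 - (-2)*R1:  [   0   -6  -12 ]
Row echelon form:
[ 5  -3  |  -31 ]
[ 0  -6  |  -12 ]
Back-substitution:
q = (-12) / -6 = 2
p = (-31 - (-3)*(2)) / 5 = -5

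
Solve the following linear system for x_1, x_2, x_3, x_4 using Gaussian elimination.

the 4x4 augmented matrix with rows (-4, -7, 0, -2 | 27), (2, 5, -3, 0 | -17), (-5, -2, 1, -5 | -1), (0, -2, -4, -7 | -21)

(-4, -3, -2, 5)

Forward elimination on [A|b]:
R2 <- R2 - (-1/2)*R1:  [    0   3/2    -3    -1  -7/2 ]
R3 <- R3 - (5/4)*R1:  [      0    27/4       1    -5/2  -139/4 ]
R3 <- R3 - (9/2)*R2:  [    0     0  29/2     2   -19 ]
R4 <- R4 - (-4/3)*R2:  [     0      0     -8  -25/3  -77/3 ]
R4 <- R4 - (-16/29)*R3:  [        0         0         0   -629/87  -3145/87 ]
Row echelon form:
[ -4   -7     0       -2  |        27 ]
[  0  3/2    -3       -1  |      -7/2 ]
[  0    0  29/2        2  |       -19 ]
[  0    0     0  -629/87  |  -3145/87 ]
Back-substitution:
x_4 = (-3145/87) / (-629/87) = 5
x_3 = (-19 - (2)*(5)) / (29/2) = -2
x_2 = (-7/2 - (-3)*(-2) - (-1)*(5)) / (3/2) = -3
x_1 = (27 - (-7)*(-3) - (-2)*(5)) / -4 = -4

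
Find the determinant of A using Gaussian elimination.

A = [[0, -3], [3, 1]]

Forward elimination:
R1 <-> R2   (pivot in column 1 was zero)
[ 3   1 ]
[ 0  -3 ]
Upper-triangular form:
[ 3   1 ]
[ 0  -3 ]
det(A) = (-1)^1 * (3) * (-3) = 9  (1 row swap -> sign -1)

det(A) = 9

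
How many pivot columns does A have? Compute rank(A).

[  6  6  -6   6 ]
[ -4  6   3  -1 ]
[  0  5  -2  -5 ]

rank(A) = 3

Row reduction:
R2 <- R2 - (-2/3)*R1:  [  0  10  -1   3 ]
R3 <- R3 - (1/2)*R2:  [     0      0   -3/2  -13/2 ]
Row echelon form:
[ 6   6    -6      6 ]
[ 0  10    -1      3 ]
[ 0   0  -3/2  -13/2 ]
Nonzero rows / pivot columns: 3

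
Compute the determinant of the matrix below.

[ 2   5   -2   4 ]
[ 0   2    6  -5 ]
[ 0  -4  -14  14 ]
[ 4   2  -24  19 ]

Forward elimination:
R4 <- R4 - (2)*R1:  [   0   -8  -20   11 ]
R3 <- R3 - (-2)*R2:  [  0   0  -2   4 ]
R4 <- R4 - (-4)*R2:  [  0   0   4  -9 ]
R4 <- R4 - (-2)*R3:  [  0   0   0  -1 ]
Upper-triangular form:
[ 2  5  -2   4 ]
[ 0  2   6  -5 ]
[ 0  0  -2   4 ]
[ 0  0   0  -1 ]
det(A) = (-1)^0 * (2) * (2) * (-2) * (-1) = 8  (0 row swaps -> sign +1)

det(A) = 8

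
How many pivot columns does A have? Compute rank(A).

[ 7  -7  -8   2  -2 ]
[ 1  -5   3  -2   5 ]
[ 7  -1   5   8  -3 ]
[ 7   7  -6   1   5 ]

Row reduction:
R2 <- R2 - (1/7)*R1:  [     0     -4   29/7  -16/7   37/7 ]
R3 <- R3 - (1)*R1:  [  0   6  13   6  -1 ]
R4 <- R4 - (1)*R1:  [  0  14   2  -1   7 ]
R3 <- R3 - (-3/2)*R2:  [      0       0  269/14    18/7   97/14 ]
R4 <- R4 - (-7/2)*R2:  [    0     0  33/2    -9  51/2 ]
R4 <- R4 - (231/269)*R3:  [         0          0          0  -3015/269   5259/269 ]
Row echelon form:
[ 7  -7      -8          2        -2 ]
[ 0  -4    29/7      -16/7      37/7 ]
[ 0   0  269/14       18/7     97/14 ]
[ 0   0       0  -3015/269  5259/269 ]
Nonzero rows / pivot columns: 4

rank(A) = 4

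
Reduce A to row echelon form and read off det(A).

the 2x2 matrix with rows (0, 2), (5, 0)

Forward elimination:
R1 <-> R2   (pivot in column 1 was zero)
[ 5  0 ]
[ 0  2 ]
Upper-triangular form:
[ 5  0 ]
[ 0  2 ]
det(A) = (-1)^1 * (5) * (2) = -10  (1 row swap -> sign -1)

det(A) = -10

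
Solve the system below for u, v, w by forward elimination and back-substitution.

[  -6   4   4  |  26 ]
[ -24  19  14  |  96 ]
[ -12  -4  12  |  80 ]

(-5, -2, 1)

Forward elimination on [A|b]:
R2 <- R2 - (4)*R1:  [  0   3  -2  -8 ]
R3 <- R3 - (2)*R1:  [   0  -12    4   28 ]
R3 <- R3 - (-4)*R2:  [  0   0  -4  -4 ]
Row echelon form:
[ -6  4   4  |  26 ]
[  0  3  -2  |  -8 ]
[  0  0  -4  |  -4 ]
Back-substitution:
w = (-4) / -4 = 1
v = (-8 - (-2)*(1)) / 3 = -2
u = (26 - (4)*(-2) - (4)*(1)) / -6 = -5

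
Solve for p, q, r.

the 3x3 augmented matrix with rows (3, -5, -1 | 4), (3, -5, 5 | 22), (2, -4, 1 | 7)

Forward elimination on [A|b]:
R2 <- R2 - (1)*R1:  [  0   0   6  18 ]
R3 <- R3 - (2/3)*R1:  [    0  -2/3   5/3  13/3 ]
R2 <-> R3   (pivot in column 2 was zero)
[ 3    -5   -1     4 ]
[ 0  -2/3  5/3  13/3 ]
[ 0     0    6    18 ]
Row echelon form:
[ 3    -5   -1  |     4 ]
[ 0  -2/3  5/3  |  13/3 ]
[ 0     0    6  |    18 ]
Back-substitution:
r = (18) / 6 = 3
q = (13/3 - (5/3)*(3)) / (-2/3) = 1
p = (4 - (-5)*(1) - (-1)*(3)) / 3 = 4

(4, 1, 3)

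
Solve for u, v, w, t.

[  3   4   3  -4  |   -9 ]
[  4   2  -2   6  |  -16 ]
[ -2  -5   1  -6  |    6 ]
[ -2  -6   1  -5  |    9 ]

Forward elimination on [A|b]:
R2 <- R2 - (4/3)*R1:  [     0  -10/3     -6   34/3     -4 ]
R3 <- R3 - (-2/3)*R1:  [     0   -7/3      3  -26/3      0 ]
R4 <- R4 - (-2/3)*R1:  [     0  -10/3      3  -23/3      3 ]
R3 <- R3 - (7/10)*R2:  [     0      0   36/5  -83/5   14/5 ]
R4 <- R4 - (1)*R2:  [   0    0    9  -19    7 ]
R4 <- R4 - (5/4)*R3:  [   0    0    0  7/4  7/2 ]
Row echelon form:
[ 3      4     3     -4  |    -9 ]
[ 0  -10/3    -6   34/3  |    -4 ]
[ 0      0  36/5  -83/5  |  14/5 ]
[ 0      0     0    7/4  |   7/2 ]
Back-substitution:
t = (7/2) / (7/4) = 2
w = (14/5 - (-83/5)*(2)) / (36/5) = 5
v = (-4 - (-6)*(5) - (34/3)*(2)) / (-10/3) = -1
u = (-9 - (4)*(-1) - (3)*(5) - (-4)*(2)) / 3 = -4

(-4, -1, 5, 2)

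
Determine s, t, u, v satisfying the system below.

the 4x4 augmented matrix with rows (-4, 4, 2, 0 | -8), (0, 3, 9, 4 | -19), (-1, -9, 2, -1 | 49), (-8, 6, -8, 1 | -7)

Forward elimination on [A|b]:
R3 <- R3 - (1/4)*R1:  [   0  -10  3/2   -1   51 ]
R4 <- R4 - (2)*R1:  [   0   -2  -12    1    9 ]
R3 <- R3 - (-10/3)*R2:  [     0      0   63/2   37/3  -37/3 ]
R4 <- R4 - (-2/3)*R2:  [     0      0     -6   11/3  -11/3 ]
R4 <- R4 - (-4/21)*R3:  [       0        0        0   379/63  -379/63 ]
Row echelon form:
[ -4  4     2       0  |       -8 ]
[  0  3     9       4  |      -19 ]
[  0  0  63/2    37/3  |    -37/3 ]
[  0  0     0  379/63  |  -379/63 ]
Back-substitution:
v = (-379/63) / (379/63) = -1
u = (-37/3 - (37/3)*(-1)) / (63/2) = 0
t = (-19 - (9)*(0) - (4)*(-1)) / 3 = -5
s = (-8 - (4)*(-5) - (2)*(0)) / -4 = -3

(-3, -5, 0, -1)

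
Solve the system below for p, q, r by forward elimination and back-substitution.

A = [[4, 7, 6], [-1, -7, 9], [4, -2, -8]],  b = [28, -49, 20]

(3, 4, -2)

Forward elimination on [A|b]:
R2 <- R2 - (-1/4)*R1:  [     0  -21/4   21/2    -42 ]
R3 <- R3 - (1)*R1:  [   0   -9  -14   -8 ]
R3 <- R3 - (12/7)*R2:  [   0    0  -32   64 ]
Row echelon form:
[ 4      7     6  |   28 ]
[ 0  -21/4  21/2  |  -42 ]
[ 0      0   -32  |   64 ]
Back-substitution:
r = (64) / -32 = -2
q = (-42 - (21/2)*(-2)) / (-21/4) = 4
p = (28 - (7)*(4) - (6)*(-2)) / 4 = 3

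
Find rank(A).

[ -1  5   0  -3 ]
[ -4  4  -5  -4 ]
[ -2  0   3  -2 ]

Row reduction:
R2 <- R2 - (4)*R1:  [   0  -16   -5    8 ]
R3 <- R3 - (2)*R1:  [   0  -10    3    4 ]
R3 <- R3 - (5/8)*R2:  [    0     0  49/8    -1 ]
Row echelon form:
[ -1    5     0  -3 ]
[  0  -16    -5   8 ]
[  0    0  49/8  -1 ]
Nonzero rows / pivot columns: 3

rank(A) = 3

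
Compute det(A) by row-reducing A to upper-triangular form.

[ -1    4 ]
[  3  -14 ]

Forward elimination:
R2 <- R2 - (-3)*R1:  [  0  -2 ]
Upper-triangular form:
[ -1   4 ]
[  0  -2 ]
det(A) = (-1)^0 * (-1) * (-2) = 2  (0 row swaps -> sign +1)

det(A) = 2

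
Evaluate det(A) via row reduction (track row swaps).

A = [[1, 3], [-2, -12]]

det(A) = -6

Forward elimination:
R2 <- R2 - (-2)*R1:  [  0  -6 ]
Upper-triangular form:
[ 1   3 ]
[ 0  -6 ]
det(A) = (-1)^0 * (1) * (-6) = -6  (0 row swaps -> sign +1)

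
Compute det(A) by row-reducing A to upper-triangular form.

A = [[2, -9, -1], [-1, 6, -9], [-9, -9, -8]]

Forward elimination:
R2 <- R2 - (-1/2)*R1:  [     0    3/2  -19/2 ]
R3 <- R3 - (-9/2)*R1:  [     0  -99/2  -25/2 ]
R3 <- R3 - (-33)*R2:  [    0     0  -326 ]
Upper-triangular form:
[ 2   -9     -1 ]
[ 0  3/2  -19/2 ]
[ 0    0   -326 ]
det(A) = (-1)^0 * (2) * (3/2) * (-326) = -978  (0 row swaps -> sign +1)

det(A) = -978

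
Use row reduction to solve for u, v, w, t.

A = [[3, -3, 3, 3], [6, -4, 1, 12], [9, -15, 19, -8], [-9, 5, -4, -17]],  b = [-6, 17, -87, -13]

Forward elimination on [A|b]:
R2 <- R2 - (2)*R1:  [  0   2  -5   6  29 ]
R3 <- R3 - (3)*R1:  [   0   -6   10  -17  -69 ]
R4 <- R4 - (-3)*R1:  [   0   -4    5   -8  -31 ]
R3 <- R3 - (-3)*R2:  [  0   0  -5   1  18 ]
R4 <- R4 - (-2)*R2:  [  0   0  -5   4  27 ]
R4 <- R4 - (1)*R3:  [ 0  0  0  3  9 ]
Row echelon form:
[ 3  -3   3  3  |  -6 ]
[ 0   2  -5  6  |  29 ]
[ 0   0  -5  1  |  18 ]
[ 0   0   0  3  |   9 ]
Back-substitution:
t = (9) / 3 = 3
w = (18 - (1)*(3)) / -5 = -3
v = (29 - (-5)*(-3) - (6)*(3)) / 2 = -2
u = (-6 - (-3)*(-2) - (3)*(-3) - (3)*(3)) / 3 = -4

(-4, -2, -3, 3)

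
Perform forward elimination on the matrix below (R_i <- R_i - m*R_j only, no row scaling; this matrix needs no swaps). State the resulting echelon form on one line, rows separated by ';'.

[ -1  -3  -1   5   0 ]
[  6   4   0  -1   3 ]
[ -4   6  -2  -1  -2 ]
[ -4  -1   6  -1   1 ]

REF = [-1 -3 -1 5 0; 0 -14 -6 29 3; 0 0 -40/7 114/7 13/7; 0 0 0 337/20 203/40]

Forward elimination:
R2 <- R2 - (-6)*R1:  [   0  -14   -6   29    3 ]
R3 <- R3 - (4)*R1:  [   0   18    2  -21   -2 ]
R4 <- R4 - (4)*R1:  [   0   11   10  -21    1 ]
R3 <- R3 - (-9/7)*R2:  [     0      0  -40/7  114/7   13/7 ]
R4 <- R4 - (-11/14)*R2:  [     0      0   37/7  25/14  47/14 ]
R4 <- R4 - (-37/40)*R3:  [      0       0       0  337/20  203/40 ]
Row echelon form:
[ -1   -3     -1       5       0 ]
[  0  -14     -6      29       3 ]
[  0    0  -40/7   114/7    13/7 ]
[  0    0      0  337/20  203/40 ]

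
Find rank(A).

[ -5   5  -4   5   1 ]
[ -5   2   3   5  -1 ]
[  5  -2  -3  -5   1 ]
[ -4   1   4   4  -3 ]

Row reduction:
R2 <- R2 - (1)*R1:  [  0  -3   7   0  -2 ]
R3 <- R3 - (-1)*R1:  [  0   3  -7   0   2 ]
R4 <- R4 - (4/5)*R1:  [     0     -3   36/5      0  -19/5 ]
R3 <- R3 - (-1)*R2:  [ 0  0  0  0  0 ]
R4 <- R4 - (1)*R2:  [    0     0   1/5     0  -9/5 ]
R3 <-> R4   (pivot in column 3 was zero)
[ -5   5   -4  5     1 ]
[  0  -3    7  0    -2 ]
[  0   0  1/5  0  -9/5 ]
[  0   0    0  0     0 ]
Row echelon form:
[ -5   5   -4  5     1 ]
[  0  -3    7  0    -2 ]
[  0   0  1/5  0  -9/5 ]
[  0   0    0  0     0 ]
Nonzero rows / pivot columns: 3

rank(A) = 3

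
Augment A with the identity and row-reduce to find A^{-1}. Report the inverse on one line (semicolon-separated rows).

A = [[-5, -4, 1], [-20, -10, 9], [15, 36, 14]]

inverse = [-232/45 46/45 -13/45; 83/18 -17/18 5/18; -19/3 4/3 -1/3]

Gauss-Jordan on [A | I]:
R1 <- (1/-5)*R1:  [    1   4/5  -1/5  |  -1/5     0     0 ]
R2 <- R2 - (-20)*R1:  [  0   6   5  |  -4   1   0 ]
R3 <- R3 - (15)*R1:  [  0  24  17  |   3   0   1 ]
R2 <- (1/6)*R2:  [    0     1   5/6  |  -2/3   1/6     0 ]
R1 <- R1 - (4/5)*R2:  [      1       0  -13/15  |     1/3   -2/15       0 ]
R3 <- R3 - (24)*R2:  [  0   0  -3  |  19  -4   1 ]
R3 <- (1/-3)*R3:  [     0      0      1  |  -19/3    4/3   -1/3 ]
R1 <- R1 - (-13/15)*R3:  [       1        0        0  |  -232/45    46/45   -13/45 ]
R2 <- R2 - (5/6)*R3:  [      0       1       0  |   83/18  -17/18    5/18 ]
Right block of [I | A^{-1}] is the inverse:
[ -232/45   46/45  -13/45 ]
[   83/18  -17/18    5/18 ]
[   -19/3     4/3    -1/3 ]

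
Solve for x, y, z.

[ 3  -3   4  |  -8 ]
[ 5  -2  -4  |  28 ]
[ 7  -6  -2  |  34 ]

(0, -4, -5)

Forward elimination on [A|b]:
R2 <- R2 - (5/3)*R1:  [     0      3  -32/3  124/3 ]
R3 <- R3 - (7/3)*R1:  [     0      1  -34/3  158/3 ]
R3 <- R3 - (1/3)*R2:  [     0      0  -70/9  350/9 ]
Row echelon form:
[ 3  -3      4  |     -8 ]
[ 0   3  -32/3  |  124/3 ]
[ 0   0  -70/9  |  350/9 ]
Back-substitution:
z = (350/9) / (-70/9) = -5
y = (124/3 - (-32/3)*(-5)) / 3 = -4
x = (-8 - (-3)*(-4) - (4)*(-5)) / 3 = 0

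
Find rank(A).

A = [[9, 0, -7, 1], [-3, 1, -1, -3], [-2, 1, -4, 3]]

Row reduction:
R2 <- R2 - (-1/3)*R1:  [     0      1  -10/3   -8/3 ]
R3 <- R3 - (-2/9)*R1:  [     0      1  -50/9   29/9 ]
R3 <- R3 - (1)*R2:  [     0      0  -20/9   53/9 ]
Row echelon form:
[ 9  0     -7     1 ]
[ 0  1  -10/3  -8/3 ]
[ 0  0  -20/9  53/9 ]
Nonzero rows / pivot columns: 3

rank(A) = 3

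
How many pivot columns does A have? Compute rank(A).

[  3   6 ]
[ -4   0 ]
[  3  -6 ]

Row reduction:
R2 <- R2 - (-4/3)*R1:  [ 0  8 ]
R3 <- R3 - (1)*R1:  [   0  -12 ]
R3 <- R3 - (-3/2)*R2:  [ 0  0 ]
Row echelon form:
[ 3  6 ]
[ 0  8 ]
[ 0  0 ]
Nonzero rows / pivot columns: 2

rank(A) = 2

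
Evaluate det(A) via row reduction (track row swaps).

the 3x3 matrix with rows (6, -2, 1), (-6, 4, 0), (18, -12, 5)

det(A) = 60

Forward elimination:
R2 <- R2 - (-1)*R1:  [ 0  2  1 ]
R3 <- R3 - (3)*R1:  [  0  -6   2 ]
R3 <- R3 - (-3)*R2:  [ 0  0  5 ]
Upper-triangular form:
[ 6  -2  1 ]
[ 0   2  1 ]
[ 0   0  5 ]
det(A) = (-1)^0 * (6) * (2) * (5) = 60  (0 row swaps -> sign +1)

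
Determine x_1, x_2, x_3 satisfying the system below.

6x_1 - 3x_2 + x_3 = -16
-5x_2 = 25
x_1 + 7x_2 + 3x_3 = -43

(-5, -5, -1)

Forward elimination on [A|b]:
R3 <- R3 - (1/6)*R1:  [      0    15/2    17/6  -121/3 ]
R3 <- R3 - (-3/2)*R2:  [     0      0   17/6  -17/6 ]
Row echelon form:
[ 6  -3     1  |    -16 ]
[ 0  -5     0  |     25 ]
[ 0   0  17/6  |  -17/6 ]
Back-substitution:
x_3 = (-17/6) / (17/6) = -1
x_2 = (25) / -5 = -5
x_1 = (-16 - (-3)*(-5) - (1)*(-1)) / 6 = -5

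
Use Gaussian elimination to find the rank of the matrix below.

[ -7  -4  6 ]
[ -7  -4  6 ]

rank(A) = 1

Row reduction:
R2 <- R2 - (1)*R1:  [ 0  0  0 ]
Row echelon form:
[ -7  -4  6 ]
[  0   0  0 ]
Nonzero rows / pivot columns: 1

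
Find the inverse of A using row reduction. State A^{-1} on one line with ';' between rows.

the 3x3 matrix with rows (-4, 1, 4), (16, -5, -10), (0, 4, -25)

Gauss-Jordan on [A | I]:
R1 <- (1/-4)*R1:  [    1  -1/4    -1  |  -1/4     0     0 ]
R2 <- R2 - (16)*R1:  [  0  -1   6  |   4   1   0 ]
R2 <- (1/-1)*R2:  [  0   1  -6  |  -4  -1   0 ]
R1 <- R1 - (-1/4)*R2:  [    1     0  -5/2  |  -5/4  -1/4     0 ]
R3 <- R3 - (4)*R2:  [  0   0  -1  |  16   4   1 ]
R3 <- (1/-1)*R3:  [   0    0    1  |  -16   -4   -1 ]
R1 <- R1 - (-5/2)*R3:  [      1       0       0  |  -165/4   -41/4    -5/2 ]
R2 <- R2 - (-6)*R3:  [    0     1     0  |  -100   -25    -6 ]
Right block of [I | A^{-1}] is the inverse:
[ -165/4  -41/4  -5/2 ]
[   -100    -25    -6 ]
[    -16     -4    -1 ]

inverse = [-165/4 -41/4 -5/2; -100 -25 -6; -16 -4 -1]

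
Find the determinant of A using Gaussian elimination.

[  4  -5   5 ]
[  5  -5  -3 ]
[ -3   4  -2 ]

Forward elimination:
R2 <- R2 - (5/4)*R1:  [     0    5/4  -37/4 ]
R3 <- R3 - (-3/4)*R1:  [   0  1/4  7/4 ]
R3 <- R3 - (1/5)*R2:  [    0     0  18/5 ]
Upper-triangular form:
[ 4   -5      5 ]
[ 0  5/4  -37/4 ]
[ 0    0   18/5 ]
det(A) = (-1)^0 * (4) * (5/4) * (18/5) = 18  (0 row swaps -> sign +1)

det(A) = 18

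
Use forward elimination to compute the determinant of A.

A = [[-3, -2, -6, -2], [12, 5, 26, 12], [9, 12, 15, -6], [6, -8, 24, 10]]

det(A) = 54

Forward elimination:
R2 <- R2 - (-4)*R1:  [  0  -3   2   4 ]
R3 <- R3 - (-3)*R1:  [   0    6   -3  -12 ]
R4 <- R4 - (-2)*R1:  [   0  -12   12    6 ]
R3 <- R3 - (-2)*R2:  [  0   0   1  -4 ]
R4 <- R4 - (4)*R2:  [   0    0    4  -10 ]
R4 <- R4 - (4)*R3:  [ 0  0  0  6 ]
Upper-triangular form:
[ -3  -2  -6  -2 ]
[  0  -3   2   4 ]
[  0   0   1  -4 ]
[  0   0   0   6 ]
det(A) = (-1)^0 * (-3) * (-3) * (1) * (6) = 54  (0 row swaps -> sign +1)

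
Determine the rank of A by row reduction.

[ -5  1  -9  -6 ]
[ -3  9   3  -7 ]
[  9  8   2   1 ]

rank(A) = 3

Row reduction:
R2 <- R2 - (3/5)*R1:  [     0   42/5   42/5  -17/5 ]
R3 <- R3 - (-9/5)*R1:  [     0   49/5  -71/5  -49/5 ]
R3 <- R3 - (7/6)*R2:  [     0      0    -24  -35/6 ]
Row echelon form:
[ -5     1    -9     -6 ]
[  0  42/5  42/5  -17/5 ]
[  0     0   -24  -35/6 ]
Nonzero rows / pivot columns: 3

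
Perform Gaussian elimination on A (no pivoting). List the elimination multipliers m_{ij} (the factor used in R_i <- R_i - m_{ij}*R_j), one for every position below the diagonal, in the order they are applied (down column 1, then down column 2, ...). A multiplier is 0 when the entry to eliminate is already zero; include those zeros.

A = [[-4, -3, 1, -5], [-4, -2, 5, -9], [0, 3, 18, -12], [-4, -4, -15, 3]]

multipliers: 1, 0, 1, 3, -1, -2

Forward elimination:
R2 <- R2 - (1)*R1:  [  0   1   4  -4 ]
R3: entry in column 1 is already 0 -> m_{31} = 0 (no row operation needed)
R4 <- R4 - (1)*R1:  [   0   -1  -16    8 ]
R3 <- R3 - (3)*R2:  [ 0  0  6  0 ]
R4 <- R4 - (-1)*R2:  [   0    0  -12    4 ]
R4 <- R4 - (-2)*R3:  [ 0  0  0  4 ]
Multipliers (in order of application): m_{21} = 1, m_{31} = 0, m_{41} = 1, m_{32} = 3, m_{42} = -1, m_{43} = -2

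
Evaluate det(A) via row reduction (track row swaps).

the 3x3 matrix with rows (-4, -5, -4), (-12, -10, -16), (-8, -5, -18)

det(A) = 120

Forward elimination:
R2 <- R2 - (3)*R1:  [  0   5  -4 ]
R3 <- R3 - (2)*R1:  [   0    5  -10 ]
R3 <- R3 - (1)*R2:  [  0   0  -6 ]
Upper-triangular form:
[ -4  -5  -4 ]
[  0   5  -4 ]
[  0   0  -6 ]
det(A) = (-1)^0 * (-4) * (5) * (-6) = 120  (0 row swaps -> sign +1)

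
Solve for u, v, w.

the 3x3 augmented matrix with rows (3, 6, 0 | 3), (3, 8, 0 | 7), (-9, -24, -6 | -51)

Forward elimination on [A|b]:
R2 <- R2 - (1)*R1:  [ 0  2  0  4 ]
R3 <- R3 - (-3)*R1:  [   0   -6   -6  -42 ]
R3 <- R3 - (-3)*R2:  [   0    0   -6  -30 ]
Row echelon form:
[ 3  6   0  |    3 ]
[ 0  2   0  |    4 ]
[ 0  0  -6  |  -30 ]
Back-substitution:
w = (-30) / -6 = 5
v = (4) / 2 = 2
u = (3 - (6)*(2)) / 3 = -3

(-3, 2, 5)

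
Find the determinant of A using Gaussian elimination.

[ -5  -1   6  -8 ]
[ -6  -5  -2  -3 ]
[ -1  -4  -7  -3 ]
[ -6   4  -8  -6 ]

Forward elimination:
R2 <- R2 - (6/5)*R1:  [     0  -19/5  -46/5   33/5 ]
R3 <- R3 - (1/5)*R1:  [     0  -19/5  -41/5   -7/5 ]
R4 <- R4 - (6/5)*R1:  [     0   26/5  -76/5   18/5 ]
R3 <- R3 - (1)*R2:  [  0   0   1  -8 ]
R4 <- R4 - (-26/19)*R2:  [       0        0  -528/19   240/19 ]
R4 <- R4 - (-528/19)*R3:  [        0         0         0  -3984/19 ]
Upper-triangular form:
[ -5     -1      6        -8 ]
[  0  -19/5  -46/5      33/5 ]
[  0      0      1        -8 ]
[  0      0      0  -3984/19 ]
det(A) = (-1)^0 * (-5) * (-19/5) * (1) * (-3984/19) = -3984  (0 row swaps -> sign +1)

det(A) = -3984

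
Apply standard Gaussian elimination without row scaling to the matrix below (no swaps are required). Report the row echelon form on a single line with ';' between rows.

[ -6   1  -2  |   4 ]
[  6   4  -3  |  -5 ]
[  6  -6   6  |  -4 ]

REF = [-6 1 -2 4; 0 5 -5 -1; 0 0 -1 -1]

Forward elimination:
R2 <- R2 - (-1)*R1:  [  0   5  -5  -1 ]
R3 <- R3 - (-1)*R1:  [  0  -5   4   0 ]
R3 <- R3 - (-1)*R2:  [  0   0  -1  -1 ]
Row echelon form:
[ -6  1  -2  |   4 ]
[  0  5  -5  |  -1 ]
[  0  0  -1  |  -1 ]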